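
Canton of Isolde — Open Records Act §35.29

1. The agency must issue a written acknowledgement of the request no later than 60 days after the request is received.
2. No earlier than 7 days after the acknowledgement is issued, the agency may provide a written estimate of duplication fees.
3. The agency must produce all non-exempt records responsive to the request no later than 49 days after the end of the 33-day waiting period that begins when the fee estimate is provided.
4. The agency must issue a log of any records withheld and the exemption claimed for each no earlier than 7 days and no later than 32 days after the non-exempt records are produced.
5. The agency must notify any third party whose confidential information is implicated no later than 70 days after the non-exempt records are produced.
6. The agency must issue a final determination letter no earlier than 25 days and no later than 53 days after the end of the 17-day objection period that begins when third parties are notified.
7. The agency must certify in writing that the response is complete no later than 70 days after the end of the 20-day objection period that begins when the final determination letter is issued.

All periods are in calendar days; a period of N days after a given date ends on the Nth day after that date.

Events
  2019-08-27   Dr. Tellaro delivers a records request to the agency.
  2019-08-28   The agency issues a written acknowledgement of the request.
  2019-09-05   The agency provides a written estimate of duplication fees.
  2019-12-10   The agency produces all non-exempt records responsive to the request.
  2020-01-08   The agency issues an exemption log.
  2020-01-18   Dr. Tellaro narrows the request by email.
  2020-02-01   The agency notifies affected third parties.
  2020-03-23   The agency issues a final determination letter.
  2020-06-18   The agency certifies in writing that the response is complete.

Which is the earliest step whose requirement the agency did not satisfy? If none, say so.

Step 1 — counting 60 days from 2019-08-27 (when the request is received) gives a deadline of 2019-10-26; completed 2019-08-28, before the deadline.
Step 2 — must wait 7 days from 2019-08-28 (when the acknowledgement is issued), so not before 2019-09-04; done 2019-09-05 — permitted.
Step 3 — counting 49 days from 2019-10-08 (end of the 33-day waiting period, which began when the fee estimate is provided on 2019-09-05) gives a deadline of 2019-11-26; 2019-12-10 misses that deadline by 14 days.

Step 3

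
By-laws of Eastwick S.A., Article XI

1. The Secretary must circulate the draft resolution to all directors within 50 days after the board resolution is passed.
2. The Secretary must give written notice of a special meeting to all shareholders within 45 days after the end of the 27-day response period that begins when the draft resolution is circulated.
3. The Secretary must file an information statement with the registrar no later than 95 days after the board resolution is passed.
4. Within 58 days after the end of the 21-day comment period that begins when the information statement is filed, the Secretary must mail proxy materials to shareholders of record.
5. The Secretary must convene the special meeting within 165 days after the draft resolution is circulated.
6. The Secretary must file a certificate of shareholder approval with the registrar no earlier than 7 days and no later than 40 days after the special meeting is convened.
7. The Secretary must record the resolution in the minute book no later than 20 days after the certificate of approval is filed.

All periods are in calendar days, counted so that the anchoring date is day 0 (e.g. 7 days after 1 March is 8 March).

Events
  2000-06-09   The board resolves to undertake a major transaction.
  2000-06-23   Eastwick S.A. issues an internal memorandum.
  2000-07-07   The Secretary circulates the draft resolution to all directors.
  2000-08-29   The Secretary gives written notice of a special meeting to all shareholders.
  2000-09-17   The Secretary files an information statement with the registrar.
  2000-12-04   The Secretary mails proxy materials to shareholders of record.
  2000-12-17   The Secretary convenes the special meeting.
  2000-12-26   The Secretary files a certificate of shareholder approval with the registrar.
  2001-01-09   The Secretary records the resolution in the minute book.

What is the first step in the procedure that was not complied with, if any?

Step 3

Step 1 — counting 50 days from 2000-06-09 (when the board resolution is passed) gives a deadline of 2000-07-29; completed 2000-07-07, before the deadline.
Step 2 — counting 45 days from 2000-08-03 (end of the 27-day response period, which began when the draft resolution is circulated on 2000-07-07) gives a deadline of 2000-09-17; completed 2000-08-29, before the deadline.
Step 3 — counting 95 days from 2000-06-09 (when the board resolution is passed) gives a deadline of 2000-09-12; not done until 2000-09-17, 5 days after the deadline.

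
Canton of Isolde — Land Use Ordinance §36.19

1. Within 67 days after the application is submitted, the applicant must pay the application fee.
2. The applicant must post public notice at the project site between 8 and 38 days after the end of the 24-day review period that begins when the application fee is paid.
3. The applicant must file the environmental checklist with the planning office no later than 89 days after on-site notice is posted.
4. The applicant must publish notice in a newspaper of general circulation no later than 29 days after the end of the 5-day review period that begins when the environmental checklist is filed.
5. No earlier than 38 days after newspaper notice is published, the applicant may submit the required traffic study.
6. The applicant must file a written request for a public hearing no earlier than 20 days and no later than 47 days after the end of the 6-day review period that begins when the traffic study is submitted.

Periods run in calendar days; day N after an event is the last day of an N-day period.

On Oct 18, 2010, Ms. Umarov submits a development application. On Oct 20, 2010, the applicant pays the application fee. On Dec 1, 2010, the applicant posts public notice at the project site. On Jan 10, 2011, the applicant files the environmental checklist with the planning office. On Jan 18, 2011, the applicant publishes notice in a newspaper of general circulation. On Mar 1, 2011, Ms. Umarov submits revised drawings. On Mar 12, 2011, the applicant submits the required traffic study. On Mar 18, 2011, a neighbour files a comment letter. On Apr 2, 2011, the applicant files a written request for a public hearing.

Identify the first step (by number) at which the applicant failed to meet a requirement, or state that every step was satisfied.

Step 1: 67 days after Oct 18, 2010 (when the application is submitted) is Dec 24, 2010; done Oct 20, 2010 — timely.
Step 2: the window is 8–38 days after Nov 13, 2010 (end of the 24-day review period, which began when the application fee is paid on Oct 20, 2010), so Nov 21, 2010 through Dec 21, 2010; Dec 1, 2010 falls inside that range.
Step 3: 89 days after Dec 1, 2010 (when on-site notice is posted) is Feb 28, 2011; done Jan 10, 2011 — timely.
Step 4: 29 days after Jan 15, 2011 (end of the 5-day review period, which began when the environmental checklist is filed on Jan 10, 2011) is Feb 13, 2011; done Jan 18, 2011 — timely.
Step 5: the earliest permitted date is 38 days after Jan 18, 2011 (when newspaper notice is published), i.e. Feb 25, 2011; done Mar 12, 2011 — permitted.
Step 6: the window is 20–47 days after Mar 18, 2011 (end of the 6-day review period, which began when the traffic study is submitted on Mar 12, 2011), so Apr 7, 2011 through May 4, 2011; done Apr 2, 2011 — 5 days before the window opened.
That is the first point of non-compliance.

Step 6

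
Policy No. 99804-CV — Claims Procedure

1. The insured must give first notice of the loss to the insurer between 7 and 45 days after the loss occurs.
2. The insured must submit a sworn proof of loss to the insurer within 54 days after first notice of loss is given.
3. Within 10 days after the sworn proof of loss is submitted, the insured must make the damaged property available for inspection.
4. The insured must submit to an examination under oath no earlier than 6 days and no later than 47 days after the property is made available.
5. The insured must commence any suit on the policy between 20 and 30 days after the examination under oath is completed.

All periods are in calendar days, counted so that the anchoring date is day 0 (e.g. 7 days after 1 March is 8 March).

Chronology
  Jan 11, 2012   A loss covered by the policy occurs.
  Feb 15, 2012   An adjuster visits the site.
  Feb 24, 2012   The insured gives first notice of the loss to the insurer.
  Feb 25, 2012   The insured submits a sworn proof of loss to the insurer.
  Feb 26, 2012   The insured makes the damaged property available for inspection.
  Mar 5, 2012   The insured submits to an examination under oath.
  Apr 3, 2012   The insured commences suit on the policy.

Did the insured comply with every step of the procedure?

Yes

Step 1: the window is 7–45 days after Jan 11, 2012 (when the loss occurs), so Jan 18, 2012 through Feb 25, 2012; done Feb 24, 2012 — within the window.
Step 2: 54 days after Feb 24, 2012 (when first notice of loss is given) is Apr 18, 2012; done Feb 25, 2012 — timely.
Step 3: 10 days after Feb 25, 2012 (when the sworn proof of loss is submitted) is Mar 6, 2012; completed Feb 26, 2012, before the deadline.
Step 4: the window is 6–47 days after Feb 26, 2012 (when the property is made available), so Mar 3, 2012 through Apr 13, 2012; done Mar 5, 2012, which is between those dates.
Step 5: the window is 20–30 days after Mar 5, 2012 (when the examination under oath is completed), so Mar 25, 2012 through Apr 4, 2012; Apr 3, 2012 falls inside that range.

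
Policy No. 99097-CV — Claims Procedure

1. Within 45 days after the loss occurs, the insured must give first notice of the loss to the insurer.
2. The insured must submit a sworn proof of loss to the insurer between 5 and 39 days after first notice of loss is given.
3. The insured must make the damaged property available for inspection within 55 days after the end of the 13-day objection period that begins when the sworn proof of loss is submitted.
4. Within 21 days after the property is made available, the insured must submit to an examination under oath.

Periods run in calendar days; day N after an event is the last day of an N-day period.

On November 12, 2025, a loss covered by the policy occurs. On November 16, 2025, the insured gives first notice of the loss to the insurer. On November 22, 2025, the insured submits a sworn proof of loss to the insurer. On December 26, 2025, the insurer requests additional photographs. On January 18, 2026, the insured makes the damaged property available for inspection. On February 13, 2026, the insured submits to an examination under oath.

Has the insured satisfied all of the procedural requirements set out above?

Step 1: 45 days after November 12, 2025 (when the loss occurs) is December 27, 2025; done November 16, 2025 — timely.
Step 2: the window is 5–39 days after November 16, 2025 (when first notice of loss is given), so November 21, 2025 through December 25, 2025; November 22, 2025 falls inside that range.
Step 3: 55 days after December 5, 2025 (end of the 13-day objection period, which began when the sworn proof of loss is submitted on November 22, 2025) is January 29, 2026; January 18, 2026 is within that limit.
Step 4: 21 days after January 18, 2026 (when the property is made available) is February 8, 2026; not done until February 13, 2026, 5 days after the deadline.
The analysis stops there.

No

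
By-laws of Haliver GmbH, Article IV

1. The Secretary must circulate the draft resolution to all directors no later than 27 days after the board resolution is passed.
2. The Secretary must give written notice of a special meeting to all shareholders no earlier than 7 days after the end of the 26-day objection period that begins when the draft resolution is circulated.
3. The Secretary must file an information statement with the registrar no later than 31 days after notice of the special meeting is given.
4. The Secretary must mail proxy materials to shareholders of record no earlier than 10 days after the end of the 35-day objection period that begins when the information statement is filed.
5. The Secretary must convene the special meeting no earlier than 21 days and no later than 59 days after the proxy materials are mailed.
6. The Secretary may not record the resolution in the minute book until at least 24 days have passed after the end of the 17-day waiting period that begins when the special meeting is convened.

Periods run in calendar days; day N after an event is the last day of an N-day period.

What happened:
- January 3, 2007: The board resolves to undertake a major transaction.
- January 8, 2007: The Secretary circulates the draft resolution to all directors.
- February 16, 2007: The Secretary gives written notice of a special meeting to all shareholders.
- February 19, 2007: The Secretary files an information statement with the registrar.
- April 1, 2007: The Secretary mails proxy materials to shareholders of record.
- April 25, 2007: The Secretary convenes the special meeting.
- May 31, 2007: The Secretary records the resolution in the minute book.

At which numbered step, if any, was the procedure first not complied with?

(1) due by January 3, 2007 + 27 days = January 30, 2007; January 8, 2007 is within that limit.
(2) permitted from February 3, 2007 + 7 days = February 10, 2007 onward; done February 16, 2007, after the minimum wait.
(3) due by February 16, 2007 + 31 days = March 19, 2007; completed February 19, 2007, before the deadline.
(4) permitted from March 26, 2007 + 10 days = April 5, 2007 onward; done April 1, 2007 — 4 days too early.

Step 4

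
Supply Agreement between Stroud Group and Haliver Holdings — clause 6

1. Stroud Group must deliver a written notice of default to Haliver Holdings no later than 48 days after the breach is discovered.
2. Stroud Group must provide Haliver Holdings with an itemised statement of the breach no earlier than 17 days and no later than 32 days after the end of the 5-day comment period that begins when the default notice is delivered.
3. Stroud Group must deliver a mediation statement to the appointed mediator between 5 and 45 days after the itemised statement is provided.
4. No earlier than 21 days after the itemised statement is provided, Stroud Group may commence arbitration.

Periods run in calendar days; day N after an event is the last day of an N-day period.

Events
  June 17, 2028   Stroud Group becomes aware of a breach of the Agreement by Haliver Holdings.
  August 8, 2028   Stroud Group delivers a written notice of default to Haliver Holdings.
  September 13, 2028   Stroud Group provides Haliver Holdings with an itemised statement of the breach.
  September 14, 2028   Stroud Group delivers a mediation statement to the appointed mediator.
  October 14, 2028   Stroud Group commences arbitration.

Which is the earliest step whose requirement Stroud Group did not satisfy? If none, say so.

(1) due by June 17, 2028 + 48 days = August 4, 2028; done August 8, 2028 — 4 days late.
That is the first point of non-compliance.

Step 1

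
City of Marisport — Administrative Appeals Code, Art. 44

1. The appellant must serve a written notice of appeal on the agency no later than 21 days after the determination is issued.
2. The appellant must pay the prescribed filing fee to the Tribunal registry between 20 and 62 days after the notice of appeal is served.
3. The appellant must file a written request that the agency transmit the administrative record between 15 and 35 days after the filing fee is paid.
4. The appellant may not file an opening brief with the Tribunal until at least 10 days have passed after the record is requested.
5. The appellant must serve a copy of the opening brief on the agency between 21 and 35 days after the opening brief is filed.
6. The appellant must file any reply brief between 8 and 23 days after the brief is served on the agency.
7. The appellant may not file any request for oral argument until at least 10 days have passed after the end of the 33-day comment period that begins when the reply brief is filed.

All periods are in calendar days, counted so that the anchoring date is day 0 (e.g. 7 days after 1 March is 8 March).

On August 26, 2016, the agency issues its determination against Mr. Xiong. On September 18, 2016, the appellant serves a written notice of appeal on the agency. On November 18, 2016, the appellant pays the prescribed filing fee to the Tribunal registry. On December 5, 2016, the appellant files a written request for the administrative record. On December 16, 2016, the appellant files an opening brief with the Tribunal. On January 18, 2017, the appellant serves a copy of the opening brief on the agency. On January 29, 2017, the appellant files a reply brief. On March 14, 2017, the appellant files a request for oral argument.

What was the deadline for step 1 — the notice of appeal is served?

Step 1 runs from August 26, 2016, when the determination is issued. 21 days after August 26, 2016 is September 16, 2016.

September 16, 2016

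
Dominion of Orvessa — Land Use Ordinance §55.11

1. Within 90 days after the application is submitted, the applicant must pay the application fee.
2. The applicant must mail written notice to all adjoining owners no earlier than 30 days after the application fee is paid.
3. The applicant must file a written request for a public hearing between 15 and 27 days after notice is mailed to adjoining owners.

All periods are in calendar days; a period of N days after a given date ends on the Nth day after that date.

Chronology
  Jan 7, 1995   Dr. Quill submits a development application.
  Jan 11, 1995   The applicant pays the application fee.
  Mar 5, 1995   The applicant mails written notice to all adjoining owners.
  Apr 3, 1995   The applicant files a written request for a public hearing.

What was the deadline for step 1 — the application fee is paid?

Apr 7, 1995

Step 1 runs from Jan 7, 1995, when the application is submitted. 90 days after Jan 7, 1995 is Apr 7, 1995.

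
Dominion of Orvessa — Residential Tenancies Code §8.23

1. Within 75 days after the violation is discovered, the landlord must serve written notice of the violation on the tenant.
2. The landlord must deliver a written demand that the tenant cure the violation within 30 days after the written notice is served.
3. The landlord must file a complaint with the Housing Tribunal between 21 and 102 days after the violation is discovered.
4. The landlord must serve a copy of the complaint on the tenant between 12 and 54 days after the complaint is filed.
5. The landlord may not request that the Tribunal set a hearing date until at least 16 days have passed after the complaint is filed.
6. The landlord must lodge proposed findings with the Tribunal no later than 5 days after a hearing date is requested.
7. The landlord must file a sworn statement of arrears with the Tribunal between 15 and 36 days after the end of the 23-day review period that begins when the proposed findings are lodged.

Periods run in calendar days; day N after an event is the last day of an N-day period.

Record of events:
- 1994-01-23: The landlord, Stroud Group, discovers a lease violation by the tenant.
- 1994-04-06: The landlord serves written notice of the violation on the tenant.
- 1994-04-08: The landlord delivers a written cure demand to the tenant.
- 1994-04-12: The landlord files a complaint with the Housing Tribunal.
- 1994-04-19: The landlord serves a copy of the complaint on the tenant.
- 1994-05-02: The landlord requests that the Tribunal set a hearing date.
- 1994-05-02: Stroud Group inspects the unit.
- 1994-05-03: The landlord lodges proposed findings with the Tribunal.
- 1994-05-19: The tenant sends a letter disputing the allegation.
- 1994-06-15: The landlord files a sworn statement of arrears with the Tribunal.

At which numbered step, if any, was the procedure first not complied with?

Step 4

Step 1: 75 days after 1994-01-23 (when the violation is discovered) is 1994-04-08; done 1994-04-06 — timely.
Step 2: 30 days after 1994-04-06 (when the written notice is served) is 1994-05-06; done 1994-04-08 — timely.
Step 3: the window is 21–102 days after 1994-01-23 (when the violation is discovered), so 1994-02-13 through 1994-05-05; done 1994-04-12 — within the window.
Step 4: the window is 12–54 days after 1994-04-12 (when the complaint is filed), so 1994-04-24 through 1994-06-05; done 1994-04-19 — 5 days before the window opened.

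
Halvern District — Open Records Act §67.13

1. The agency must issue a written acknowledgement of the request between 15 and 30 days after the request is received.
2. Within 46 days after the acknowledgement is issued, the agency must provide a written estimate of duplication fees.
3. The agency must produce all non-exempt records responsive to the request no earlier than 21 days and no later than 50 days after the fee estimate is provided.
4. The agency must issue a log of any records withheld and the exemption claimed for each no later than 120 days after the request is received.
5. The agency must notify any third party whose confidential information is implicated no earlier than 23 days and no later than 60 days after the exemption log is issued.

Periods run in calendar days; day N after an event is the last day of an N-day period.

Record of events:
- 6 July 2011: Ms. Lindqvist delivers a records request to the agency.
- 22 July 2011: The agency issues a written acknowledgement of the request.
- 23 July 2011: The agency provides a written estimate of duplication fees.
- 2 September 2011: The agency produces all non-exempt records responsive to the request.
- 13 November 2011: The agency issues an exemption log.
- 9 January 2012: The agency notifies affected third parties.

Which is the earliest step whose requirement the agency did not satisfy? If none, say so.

(1) the permitted window runs from 6 July 2011 + 15 = 21 July 2011 to 6 July 2011 + 30 = 5 August 2011; done 22 July 2011, which is between those dates.
(2) due by 22 July 2011 + 46 days = 6 September 2011; 23 July 2011 is within that limit.
(3) the permitted window runs from 23 July 2011 + 21 = 13 August 2011 to 23 July 2011 + 50 = 11 September 2011; 2 September 2011 falls inside that range.
(4) due by 6 July 2011 + 120 days = 3 November 2011; done 13 November 2011 — 10 days late.

Step 4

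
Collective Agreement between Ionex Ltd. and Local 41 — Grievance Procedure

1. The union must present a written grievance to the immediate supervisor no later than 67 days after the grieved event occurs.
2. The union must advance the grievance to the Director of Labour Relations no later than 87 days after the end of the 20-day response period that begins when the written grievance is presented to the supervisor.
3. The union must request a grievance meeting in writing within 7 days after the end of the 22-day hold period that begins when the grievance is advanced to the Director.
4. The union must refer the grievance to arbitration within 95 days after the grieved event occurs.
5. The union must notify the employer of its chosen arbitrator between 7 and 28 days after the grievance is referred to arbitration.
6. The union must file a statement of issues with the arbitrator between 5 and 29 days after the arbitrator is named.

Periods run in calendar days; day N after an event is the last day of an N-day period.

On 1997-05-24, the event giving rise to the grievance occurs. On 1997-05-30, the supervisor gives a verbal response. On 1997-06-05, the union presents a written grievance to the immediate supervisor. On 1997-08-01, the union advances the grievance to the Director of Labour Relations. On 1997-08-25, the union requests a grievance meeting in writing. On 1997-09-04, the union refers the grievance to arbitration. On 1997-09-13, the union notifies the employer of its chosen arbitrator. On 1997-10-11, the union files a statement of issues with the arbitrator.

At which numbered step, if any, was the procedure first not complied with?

Step 4

Step 1 — counting 67 days from 1997-05-24 (when the grieved event occurs) gives a deadline of 1997-07-30; done 1997-06-05 — timely.
Step 2 — counting 87 days from 1997-06-25 (end of the 20-day response period, which began when the written grievance is presented to the supervisor on 1997-06-05) gives a deadline of 1997-09-20; completed 1997-08-01, before the deadline.
Step 3 — counting 7 days from 1997-08-23 (end of the 22-day hold period, which began when the grievance is advanced to the Director on 1997-08-01) gives a deadline of 1997-08-30; completed 1997-08-25, before the deadline.
Step 4 — counting 95 days from 1997-05-24 (when the grieved event occurs) gives a deadline of 1997-08-27; done 1997-09-04 — 8 days late.
That is the first point of non-compliance.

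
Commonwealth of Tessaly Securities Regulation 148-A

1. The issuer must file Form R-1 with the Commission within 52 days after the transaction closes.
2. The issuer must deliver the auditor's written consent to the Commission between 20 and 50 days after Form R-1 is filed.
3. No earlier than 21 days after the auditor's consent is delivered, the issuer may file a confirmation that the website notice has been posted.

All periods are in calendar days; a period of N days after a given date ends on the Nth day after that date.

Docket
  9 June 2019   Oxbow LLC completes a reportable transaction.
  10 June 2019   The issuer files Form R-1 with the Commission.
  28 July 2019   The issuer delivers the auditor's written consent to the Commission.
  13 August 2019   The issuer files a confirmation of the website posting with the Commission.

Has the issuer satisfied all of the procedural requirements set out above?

Step 1 — counting 52 days from 9 June 2019 (when the transaction closes) gives a deadline of 31 July 2019; completed 10 June 2019, before the deadline.
Step 2 — 20 and 50 days from 10 June 2019 (when Form R-1 is filed) are 30 June 2019 and 30 July 2019 respectively; done 28 July 2019, which is between those dates.
Step 3 — must wait 21 days from 28 July 2019 (when the auditor's consent is delivered), so not before 18 August 2019; acted on 13 August 2019, 5 days prematurely.
The procedure was therefore not followed at step 3.

No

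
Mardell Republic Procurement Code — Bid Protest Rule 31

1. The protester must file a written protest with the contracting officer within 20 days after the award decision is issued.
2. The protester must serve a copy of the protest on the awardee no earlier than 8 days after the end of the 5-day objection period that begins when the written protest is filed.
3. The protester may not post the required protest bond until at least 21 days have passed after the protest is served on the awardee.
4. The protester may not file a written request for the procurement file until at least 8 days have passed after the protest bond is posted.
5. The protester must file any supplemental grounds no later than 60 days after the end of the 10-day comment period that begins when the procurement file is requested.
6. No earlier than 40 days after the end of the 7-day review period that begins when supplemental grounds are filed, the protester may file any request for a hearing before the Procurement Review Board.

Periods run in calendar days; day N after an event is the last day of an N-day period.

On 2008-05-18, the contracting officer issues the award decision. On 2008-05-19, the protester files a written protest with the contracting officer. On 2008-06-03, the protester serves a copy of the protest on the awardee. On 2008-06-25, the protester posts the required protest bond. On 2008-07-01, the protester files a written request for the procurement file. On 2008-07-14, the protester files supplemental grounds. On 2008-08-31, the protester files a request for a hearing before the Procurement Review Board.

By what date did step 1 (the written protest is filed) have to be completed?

Step 1 runs from 2008-05-18, when the award decision is issued. 20 days after 2008-05-18 is 2008-06-07.

2008-06-07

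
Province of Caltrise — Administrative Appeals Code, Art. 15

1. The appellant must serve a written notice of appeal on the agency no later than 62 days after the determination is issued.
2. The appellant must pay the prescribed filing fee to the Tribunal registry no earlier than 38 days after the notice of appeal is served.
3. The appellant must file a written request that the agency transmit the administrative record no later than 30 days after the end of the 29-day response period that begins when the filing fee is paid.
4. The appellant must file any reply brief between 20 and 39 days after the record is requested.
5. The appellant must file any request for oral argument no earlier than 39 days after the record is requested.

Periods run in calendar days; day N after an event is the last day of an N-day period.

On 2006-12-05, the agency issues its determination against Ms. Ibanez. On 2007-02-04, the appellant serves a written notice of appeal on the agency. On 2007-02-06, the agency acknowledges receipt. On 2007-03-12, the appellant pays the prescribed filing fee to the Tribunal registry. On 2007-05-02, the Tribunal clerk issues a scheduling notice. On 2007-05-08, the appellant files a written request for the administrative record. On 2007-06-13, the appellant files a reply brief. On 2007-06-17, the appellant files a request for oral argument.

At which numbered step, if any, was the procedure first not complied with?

Step 2

Step 1: 62 days after 2006-12-05 (when the determination is issued) is 2007-02-05; 2007-02-04 is within that limit.
Step 2: the earliest permitted date is 38 days after 2007-02-04 (when the notice of appeal is served), i.e. 2007-03-14; 2007-03-12 is 2 days before the earliest permitted date.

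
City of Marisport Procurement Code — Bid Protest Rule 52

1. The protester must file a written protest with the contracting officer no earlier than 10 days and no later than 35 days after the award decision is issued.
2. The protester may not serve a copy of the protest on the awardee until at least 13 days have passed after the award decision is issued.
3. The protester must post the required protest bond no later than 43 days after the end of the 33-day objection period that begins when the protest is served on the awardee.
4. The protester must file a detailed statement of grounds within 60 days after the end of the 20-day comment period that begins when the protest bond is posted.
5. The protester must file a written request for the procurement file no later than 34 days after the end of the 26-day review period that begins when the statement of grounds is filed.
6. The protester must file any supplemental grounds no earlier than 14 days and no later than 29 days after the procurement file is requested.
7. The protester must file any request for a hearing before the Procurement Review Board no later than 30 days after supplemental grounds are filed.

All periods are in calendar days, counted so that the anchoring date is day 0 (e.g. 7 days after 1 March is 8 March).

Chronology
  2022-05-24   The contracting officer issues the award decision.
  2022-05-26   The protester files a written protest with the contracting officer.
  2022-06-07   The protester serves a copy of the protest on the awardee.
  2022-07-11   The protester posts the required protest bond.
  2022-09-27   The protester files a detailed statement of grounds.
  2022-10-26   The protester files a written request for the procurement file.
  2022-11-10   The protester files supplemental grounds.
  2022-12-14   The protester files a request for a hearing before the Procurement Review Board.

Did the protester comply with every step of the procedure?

Step 1: the window is 10–35 days after 2022-05-24 (when the award decision is issued), so 2022-06-03 through 2022-06-28; 2022-05-26 is 8 days too early.

No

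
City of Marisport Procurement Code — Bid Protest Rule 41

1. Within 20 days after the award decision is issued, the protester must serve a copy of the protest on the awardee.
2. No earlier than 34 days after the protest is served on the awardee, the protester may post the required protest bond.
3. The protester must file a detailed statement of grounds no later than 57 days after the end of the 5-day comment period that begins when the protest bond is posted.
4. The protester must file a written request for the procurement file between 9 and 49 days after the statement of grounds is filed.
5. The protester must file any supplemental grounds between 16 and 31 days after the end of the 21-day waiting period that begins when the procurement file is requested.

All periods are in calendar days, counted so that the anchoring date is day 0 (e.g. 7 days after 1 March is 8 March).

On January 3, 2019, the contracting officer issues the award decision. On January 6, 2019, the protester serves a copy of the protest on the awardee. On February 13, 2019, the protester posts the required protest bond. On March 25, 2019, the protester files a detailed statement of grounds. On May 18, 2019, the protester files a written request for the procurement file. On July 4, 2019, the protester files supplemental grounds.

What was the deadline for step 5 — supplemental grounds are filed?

The procurement file is requested on May 18, 2019; the 21-day waiting period therefore ends June 8, 2019, and step 5 runs from that date. The window is 16–31 days after June 8, 2019; it closes on July 9, 2019.

July 9, 2019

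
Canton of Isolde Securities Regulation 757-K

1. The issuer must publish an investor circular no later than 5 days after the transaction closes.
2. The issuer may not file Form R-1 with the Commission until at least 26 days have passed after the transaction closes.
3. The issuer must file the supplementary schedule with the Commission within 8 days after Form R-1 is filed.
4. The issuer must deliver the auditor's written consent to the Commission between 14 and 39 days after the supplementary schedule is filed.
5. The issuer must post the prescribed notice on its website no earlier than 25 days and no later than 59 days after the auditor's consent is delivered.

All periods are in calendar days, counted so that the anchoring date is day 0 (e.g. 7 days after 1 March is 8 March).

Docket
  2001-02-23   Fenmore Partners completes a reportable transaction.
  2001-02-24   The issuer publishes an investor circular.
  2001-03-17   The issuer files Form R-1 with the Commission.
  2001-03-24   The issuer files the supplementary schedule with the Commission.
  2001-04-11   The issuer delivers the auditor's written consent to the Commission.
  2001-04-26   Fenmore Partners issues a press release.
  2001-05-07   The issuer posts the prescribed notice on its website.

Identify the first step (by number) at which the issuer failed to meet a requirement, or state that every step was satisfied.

Step 2

(1) due by 2001-02-23 + 5 days = 2001-02-28; completed 2001-02-24, before the deadline.
(2) permitted from 2001-02-23 + 26 days = 2001-03-21 onward; acted on 2001-03-17, 4 days prematurely.
The procedure was therefore not followed at step 2.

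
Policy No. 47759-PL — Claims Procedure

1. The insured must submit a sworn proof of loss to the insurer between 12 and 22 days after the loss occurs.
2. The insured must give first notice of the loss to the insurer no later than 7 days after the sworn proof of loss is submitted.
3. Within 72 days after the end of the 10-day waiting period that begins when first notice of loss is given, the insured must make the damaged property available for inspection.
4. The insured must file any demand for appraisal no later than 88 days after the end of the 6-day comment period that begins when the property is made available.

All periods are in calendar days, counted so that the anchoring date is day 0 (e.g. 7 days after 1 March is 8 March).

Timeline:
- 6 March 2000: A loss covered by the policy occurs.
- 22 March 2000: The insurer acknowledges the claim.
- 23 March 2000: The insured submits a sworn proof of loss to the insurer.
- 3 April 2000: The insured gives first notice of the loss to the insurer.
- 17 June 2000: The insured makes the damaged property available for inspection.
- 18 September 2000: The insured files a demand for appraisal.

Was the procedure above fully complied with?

Step 1 — 12 and 22 days from 6 March 2000 (when the loss occurs) are 18 March 2000 and 28 March 2000 respectively; done 23 March 2000 — within the window.
Step 2 — counting 7 days from 23 March 2000 (when the sworn proof of loss is submitted) gives a deadline of 30 March 2000; not done until 3 April 2000, 4 days after the deadline.
The analysis stops there.

No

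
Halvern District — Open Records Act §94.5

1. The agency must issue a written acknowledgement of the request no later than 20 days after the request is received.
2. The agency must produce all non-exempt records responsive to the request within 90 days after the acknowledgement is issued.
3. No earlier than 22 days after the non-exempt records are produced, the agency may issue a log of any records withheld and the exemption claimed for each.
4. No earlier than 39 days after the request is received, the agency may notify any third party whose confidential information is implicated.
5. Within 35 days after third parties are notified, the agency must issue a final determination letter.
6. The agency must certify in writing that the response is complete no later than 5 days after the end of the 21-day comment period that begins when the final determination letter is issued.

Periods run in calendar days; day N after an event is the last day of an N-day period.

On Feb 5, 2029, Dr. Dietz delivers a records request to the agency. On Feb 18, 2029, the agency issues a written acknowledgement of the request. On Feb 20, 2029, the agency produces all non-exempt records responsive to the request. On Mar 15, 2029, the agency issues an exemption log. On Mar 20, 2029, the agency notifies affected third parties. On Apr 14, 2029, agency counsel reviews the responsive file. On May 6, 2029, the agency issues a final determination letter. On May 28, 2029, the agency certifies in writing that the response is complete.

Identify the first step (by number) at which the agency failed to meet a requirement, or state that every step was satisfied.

Step 5

Step 1 — counting 20 days from Feb 5, 2029 (when the request is received) gives a deadline of Feb 25, 2029; Feb 18, 2029 is within that limit.
Step 2 — counting 90 days from Feb 18, 2029 (when the acknowledgement is issued) gives a deadline of May 19, 2029; Feb 20, 2029 is within that limit.
Step 3 — must wait 22 days from Feb 20, 2029 (when the non-exempt records are produced), so not before Mar 14, 2029; done Mar 15, 2029 — permitted.
Step 4 — must wait 39 days from Feb 5, 2029 (when the request is received), so not before Mar 16, 2029; done Mar 20, 2029 — permitted.
Step 5 — counting 35 days from Mar 20, 2029 (when third parties are notified) gives a deadline of Apr 24, 2029; May 6, 2029 misses that deadline by 12 days.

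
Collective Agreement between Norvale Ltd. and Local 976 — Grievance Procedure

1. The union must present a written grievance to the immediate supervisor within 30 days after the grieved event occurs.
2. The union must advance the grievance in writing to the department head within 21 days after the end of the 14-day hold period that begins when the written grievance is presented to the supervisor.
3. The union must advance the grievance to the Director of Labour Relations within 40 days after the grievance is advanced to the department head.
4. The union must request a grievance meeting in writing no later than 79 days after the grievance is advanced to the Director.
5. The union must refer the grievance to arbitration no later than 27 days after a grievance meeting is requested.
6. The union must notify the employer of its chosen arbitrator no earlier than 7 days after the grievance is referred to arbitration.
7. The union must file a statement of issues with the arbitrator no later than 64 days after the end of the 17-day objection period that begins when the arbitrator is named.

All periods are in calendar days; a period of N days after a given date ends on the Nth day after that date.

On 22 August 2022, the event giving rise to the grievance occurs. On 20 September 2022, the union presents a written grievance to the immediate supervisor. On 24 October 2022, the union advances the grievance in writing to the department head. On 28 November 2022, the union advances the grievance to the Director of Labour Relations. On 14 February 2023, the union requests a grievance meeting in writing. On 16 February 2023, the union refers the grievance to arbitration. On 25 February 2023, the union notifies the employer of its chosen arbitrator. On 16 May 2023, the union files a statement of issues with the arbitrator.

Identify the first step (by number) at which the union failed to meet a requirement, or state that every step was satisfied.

(1) due by 22 August 2022 + 30 days = 21 September 2022; 20 September 2022 is within that limit.
(2) due by 4 October 2022 + 21 days = 25 October 2022; 24 October 2022 is within that limit.
(3) due by 24 October 2022 + 40 days = 3 December 2022; done 28 November 2022 — timely.
(4) due by 28 November 2022 + 79 days = 15 February 2023; 14 February 2023 is within that limit.
(5) due by 14 February 2023 + 27 days = 13 March 2023; done 16 February 2023 — timely.
(6) permitted from 16 February 2023 + 7 days = 23 February 2023 onward; done 25 February 2023, after the minimum wait.
(7) due by 14 March 2023 + 64 days = 17 May 2023; done 16 May 2023 — timely.

None — every step was satisfied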